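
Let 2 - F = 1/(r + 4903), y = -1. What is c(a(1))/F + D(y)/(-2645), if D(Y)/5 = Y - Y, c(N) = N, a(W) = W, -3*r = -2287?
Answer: 16996/33989 ≈ 0.50004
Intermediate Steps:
r = 2287/3 (r = -⅓*(-2287) = 2287/3 ≈ 762.33)
F = 33989/16996 (F = 2 - 1/(2287/3 + 4903) = 2 - 1/16996/3 = 2 - 1*3/16996 = 2 - 3/16996 = 33989/16996 ≈ 1.9998)
D(Y) = 0 (D(Y) = 5*(Y - Y) = 5*0 = 0)
c(a(1))/F + D(y)/(-2645) = 1/(33989/16996) + 0/(-2645) = 1*(16996/33989) + 0*(-1/2645) = 16996/33989 + 0 = 16996/33989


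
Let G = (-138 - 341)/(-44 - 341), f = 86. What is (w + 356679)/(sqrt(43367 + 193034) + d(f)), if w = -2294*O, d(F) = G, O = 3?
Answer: -21502604585/11680102928 + 17282886775*sqrt(236401)/11680102928 ≈ 717.60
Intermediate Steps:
G = 479/385 (G = -479/(-385) = -479*(-1/385) = 479/385 ≈ 1.2442)
d(F) = 479/385
w = -6882 (w = -2294*3 = -6882)
(w + 356679)/(sqrt(43367 + 193034) + d(f)) = (-6882 + 356679)/(sqrt(43367 + 193034) + 479/385) = 349797/(sqrt(236401) + 479/385) = 349797/(479/385 + sqrt(236401))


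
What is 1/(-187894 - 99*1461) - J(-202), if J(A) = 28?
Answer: -9310925/332533 ≈ -28.000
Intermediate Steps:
1/(-187894 - 99*1461) - J(-202) = 1/(-187894 - 99*1461) - 1*28 = 1/(-187894 - 144639) - 28 = 1/(-332533) - 28 = -1/332533 - 28 = -9310925/332533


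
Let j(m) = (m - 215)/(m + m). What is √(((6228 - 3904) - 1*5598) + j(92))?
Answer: I*√27716794/92 ≈ 57.225*I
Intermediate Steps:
j(m) = (-215 + m)/(2*m) (j(m) = (-215 + m)/((2*m)) = (-215 + m)*(1/(2*m)) = (-215 + m)/(2*m))
√(((6228 - 3904) - 1*5598) + j(92)) = √(((6228 - 3904) - 1*5598) + (½)*(-215 + 92)/92) = √((2324 - 5598) + (½)*(1/92)*(-123)) = √(-3274 - 123/184) = √(-602539/184) = I*√27716794/92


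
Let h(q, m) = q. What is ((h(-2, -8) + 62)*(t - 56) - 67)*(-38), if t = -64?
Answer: 276146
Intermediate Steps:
((h(-2, -8) + 62)*(t - 56) - 67)*(-38) = ((-2 + 62)*(-64 - 56) - 67)*(-38) = (60*(-120) - 67)*(-38) = (-7200 - 67)*(-38) = -7267*(-38) = 276146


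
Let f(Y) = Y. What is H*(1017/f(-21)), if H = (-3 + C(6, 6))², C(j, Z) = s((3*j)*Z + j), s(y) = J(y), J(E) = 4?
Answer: -339/7 ≈ -48.429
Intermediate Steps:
s(y) = 4
C(j, Z) = 4
H = 1 (H = (-3 + 4)² = 1² = 1)
H*(1017/f(-21)) = 1*(1017/(-21)) = 1*(1017*(-1/21)) = 1*(-339/7) = -339/7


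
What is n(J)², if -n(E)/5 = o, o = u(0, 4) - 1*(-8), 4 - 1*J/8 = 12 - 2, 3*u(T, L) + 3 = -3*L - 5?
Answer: 400/9 ≈ 44.444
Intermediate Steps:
u(T, L) = -8/3 - L (u(T, L) = -1 + (-3*L - 5)/3 = -1 + (-5 - 3*L)/3 = -1 + (-5/3 - L) = -8/3 - L)
J = -48 (J = 32 - 8*(12 - 2) = 32 - 8*10 = 32 - 80 = -48)
o = 4/3 (o = (-8/3 - 1*4) - 1*(-8) = (-8/3 - 4) + 8 = -20/3 + 8 = 4/3 ≈ 1.3333)
n(E) = -20/3 (n(E) = -5*4/3 = -20/3)
n(J)² = (-20/3)² = 400/9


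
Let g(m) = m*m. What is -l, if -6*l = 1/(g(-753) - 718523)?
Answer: -1/909084 ≈ -1.1000e-6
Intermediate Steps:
g(m) = m²
l = 1/909084 (l = -1/(6*((-753)² - 718523)) = -1/(6*(567009 - 718523)) = -⅙/(-151514) = -⅙*(-1/151514) = 1/909084 ≈ 1.1000e-6)
-l = -1*1/909084 = -1/909084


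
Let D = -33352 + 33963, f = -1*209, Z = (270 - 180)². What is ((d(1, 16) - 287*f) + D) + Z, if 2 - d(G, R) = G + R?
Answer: 68679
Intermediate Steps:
d(G, R) = 2 - G - R (d(G, R) = 2 - (G + R) = 2 + (-G - R) = 2 - G - R)
Z = 8100 (Z = 90² = 8100)
f = -209
D = 611
((d(1, 16) - 287*f) + D) + Z = (((2 - 1*1 - 1*16) - 287*(-209)) + 611) + 8100 = (((2 - 1 - 16) + 59983) + 611) + 8100 = ((-15 + 59983) + 611) + 8100 = (59968 + 611) + 8100 = 60579 + 8100 = 68679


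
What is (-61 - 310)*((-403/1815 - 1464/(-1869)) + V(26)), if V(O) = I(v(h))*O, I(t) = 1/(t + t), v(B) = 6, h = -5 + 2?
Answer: -108989147/107690 ≈ -1012.1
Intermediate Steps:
h = -3
I(t) = 1/(2*t)
V(O) = O/12 (V(O) = ((½)/6)*O = ((½)*(⅙))*O = O/12)
(-61 - 310)*((-403/1815 - 1464/(-1869)) + V(26)) = (-61 - 310)*((-403/1815 - 1464/(-1869)) + (1/12)*26) = -371*((-403*1/1815 - 1464*(-1/1869)) + 13/6) = -371*((-403/1815 + 488/623) + 13/6) = -371*(634651/1130745 + 13/6) = -371*2056399/753830 = -108989147/107690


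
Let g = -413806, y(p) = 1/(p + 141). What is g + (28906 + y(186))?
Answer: -125862299/327 ≈ -3.8490e+5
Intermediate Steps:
y(p) = 1/(141 + p)
g + (28906 + y(186)) = -413806 + (28906 + 1/(141 + 186)) = -413806 + (28906 + 1/327) = -413806 + 9452263/327 = -125862299/327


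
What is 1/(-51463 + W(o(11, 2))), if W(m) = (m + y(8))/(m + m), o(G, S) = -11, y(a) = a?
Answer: -22/1132183 ≈ -1.9431e-5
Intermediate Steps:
W(m) = (8 + m)/(2*m) (W(m) = (m + 8)/(m + m) = (8 + m)/((2*m)) = (8 + m)*(1/(2*m)) = (8 + m)/(2*m))
1/(-51463 + W(o(11, 2))) = 1/(-51463 + (½)*(8 - 11)/(-11)) = 1/(-51463 + (½)*(-1/11)*(-3)) = 1/(-51463 + 3/22) = 1/(-1132183/22) = -22/1132183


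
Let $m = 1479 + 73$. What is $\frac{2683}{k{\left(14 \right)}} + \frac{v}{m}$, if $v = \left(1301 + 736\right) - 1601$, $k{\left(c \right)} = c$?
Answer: $\frac{521265}{2716} \approx 191.92$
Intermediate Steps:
$v = 436$ ($v = 2037 - 1601 = 436$)
$m = 1552$
$\frac{2683}{k{\left(14 \right)}} + \frac{v}{m} = \frac{2683}{14} + \frac{436}{1552} = 2683 \cdot \frac{1}{14} + 436 \cdot \frac{1}{1552} = \frac{2683}{14} + \frac{109}{388} = \frac{521265}{2716}$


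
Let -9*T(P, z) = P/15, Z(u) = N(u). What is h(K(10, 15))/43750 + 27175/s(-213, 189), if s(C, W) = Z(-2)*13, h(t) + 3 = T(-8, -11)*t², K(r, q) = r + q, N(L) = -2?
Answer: -8025111214/7678125 ≈ -1045.2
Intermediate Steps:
Z(u) = -2
T(P, z) = -P/135 (T(P, z) = -P/(9*15) = -P/135)
K(r, q) = q + r
h(t) = -3 + 8*t²/135 (h(t) = -3 + (-1/135*(-8))*t² = -3 + 8*t²/135)
s(C, W) = -26 (s(C, W) = -2*13 = -26)
h(K(10, 15))/43750 + 27175/s(-213, 189) = (-3 + 8*(15 + 10)²/135)/43750 + 27175/(-26) = (-3 + (8/135)*25²)*(1/43750) + 27175*(-1/26) = (-3 + (8/135)*625)*(1/43750) - 27175/26 = (-3 + 1000/27)*(1/43750) - 27175/26 = (919/27)*(1/43750) - 27175/26 = 919/1181250 - 27175/26 = -8025111214/7678125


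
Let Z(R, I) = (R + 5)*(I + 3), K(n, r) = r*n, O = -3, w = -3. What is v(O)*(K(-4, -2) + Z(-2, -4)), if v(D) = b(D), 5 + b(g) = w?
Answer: -40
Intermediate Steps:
b(g) = -8 (b(g) = -5 - 3 = -8)
K(n, r) = n*r
Z(R, I) = (3 + I)*(5 + R) (Z(R, I) = (5 + R)*(3 + I) = (3 + I)*(5 + R))
v(D) = -8
v(O)*(K(-4, -2) + Z(-2, -4)) = -8*(-4*(-2) + (15 + 3*(-2) + 5*(-4) - 4*(-2))) = -8*(8 + (15 - 6 - 20 + 8)) = -8*(8 - 3) = -8*5 = -40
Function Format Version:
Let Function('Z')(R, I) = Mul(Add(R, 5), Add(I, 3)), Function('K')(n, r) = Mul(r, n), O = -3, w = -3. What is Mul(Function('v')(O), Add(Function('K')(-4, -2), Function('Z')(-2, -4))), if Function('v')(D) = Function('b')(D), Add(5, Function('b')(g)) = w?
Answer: -40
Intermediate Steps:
Function('b')(g) = -8 (Function('b')(g) = Add(-5, -3) = -8)
Function('K')(n, r) = Mul(n, r)
Function('Z')(R, I) = Mul(Add(3, I), Add(5, R)) (Function('Z')(R, I) = Mul(Add(5, R), Add(3, I)) = Mul(Add(3, I), Add(5, R)))
Function('v')(D) = -8
Mul(Function('v')(O), Add(Function('K')(-4, -2), Function('Z')(-2, -4))) = Mul(-8, Add(Mul(-4, -2), Add(15, Mul(3, -2), Mul(5, -4), Mul(-4, -2)))) = Mul(-8, Add(8, Add(15, -6, -20, 8))) = Mul(-8, Add(8, -3)) = Mul(-8, 5) = -40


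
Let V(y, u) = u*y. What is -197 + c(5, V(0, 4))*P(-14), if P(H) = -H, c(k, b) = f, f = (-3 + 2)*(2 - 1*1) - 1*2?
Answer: -239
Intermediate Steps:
f = -3 (f = -(2 - 1) - 2 = -1*1 - 2 = -1 - 2 = -3)
c(k, b) = -3
-197 + c(5, V(0, 4))*P(-14) = -197 - (-3)*(-14) = -197 - 3*14 = -197 - 42 = -239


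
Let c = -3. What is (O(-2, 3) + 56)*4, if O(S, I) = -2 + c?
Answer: 204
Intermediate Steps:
O(S, I) = -5 (O(S, I) = -2 - 3 = -5)
(O(-2, 3) + 56)*4 = (-5 + 56)*4 = 51*4 = 204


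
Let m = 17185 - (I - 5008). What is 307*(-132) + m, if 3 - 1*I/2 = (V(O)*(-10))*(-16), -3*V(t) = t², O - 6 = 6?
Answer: -33697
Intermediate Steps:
O = 12 (O = 6 + 6 = 12)
V(t) = -t²/3
I = 15366 (I = 6 - 2*-⅓*12²*(-10)*(-16) = 6 - 2*-⅓*144*(-10)*(-16) = 6 - 2*(-48*(-10))*(-16) = 6 - 960*(-16) = 6 - 2*(-7680) = 6 + 15360 = 15366)
m = 6827 (m = 17185 - (15366 - 5008) = 17185 - 1*10358 = 17185 - 10358 = 6827)
307*(-132) + m = 307*(-132) + 6827 = -40524 + 6827 = -33697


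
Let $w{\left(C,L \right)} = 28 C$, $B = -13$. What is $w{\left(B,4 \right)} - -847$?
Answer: $483$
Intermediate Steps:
$w{\left(B,4 \right)} - -847 = 28 \left(-13\right) - -847 = -364 + 847 = 483$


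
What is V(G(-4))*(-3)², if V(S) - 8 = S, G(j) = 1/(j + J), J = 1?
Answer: 69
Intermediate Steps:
G(j) = 1/(1 + j) (G(j) = 1/(j + 1) = 1/(1 + j))
V(S) = 8 + S
V(G(-4))*(-3)² = (8 + 1/(1 - 4))*(-3)² = (8 + 1/(-3))*9 = (8 - ⅓)*9 = (23/3)*9 = 69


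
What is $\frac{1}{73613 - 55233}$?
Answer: $\frac{1}{18380} \approx 5.4407 \cdot 10^{-5}$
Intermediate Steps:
$\frac{1}{73613 - 55233} = \frac{1}{18380}$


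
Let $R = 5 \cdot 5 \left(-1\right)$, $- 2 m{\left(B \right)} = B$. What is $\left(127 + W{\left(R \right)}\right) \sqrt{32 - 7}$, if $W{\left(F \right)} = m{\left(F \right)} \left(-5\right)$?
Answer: $\frac{645}{2} \approx 322.5$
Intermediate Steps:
$m{\left(B \right)} = - \frac{B}{2}$
$R = -25$ ($R = 25 \left(-1\right) = -25$)
$W{\left(F \right)} = \frac{5 F}{2}$ ($W{\left(F \right)} = - \frac{F}{2} \left(-5\right) = \frac{5 F}{2}$)
$\left(127 + W{\left(R \right)}\right) \sqrt{32 - 7} = \left(127 + \frac{5}{2} \left(-25\right)\right) \sqrt{32 - 7} = \left(127 - \frac{125}{2}\right) \sqrt{25} = \frac{129}{2} \cdot 5 = \frac{645}{2}$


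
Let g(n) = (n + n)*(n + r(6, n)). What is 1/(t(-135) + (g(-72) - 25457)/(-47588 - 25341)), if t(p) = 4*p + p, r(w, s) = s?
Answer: -72929/49222354 ≈ -0.0014816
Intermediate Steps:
t(p) = 5*p
g(n) = 4*n**2 (g(n) = (n + n)*(n + n) = (2*n)*(2*n) = 4*n**2)
1/(t(-135) + (g(-72) - 25457)/(-47588 - 25341)) = 1/(5*(-135) + (4*(-72)**2 - 25457)/(-47588 - 25341)) = 1/(-675 + (4*5184 - 25457)/(-72929)) = 1/(-675 + (20736 - 25457)*(-1/72929)) = 1/(-675 - 4721*(-1/72929)) = 1/(-675 + 4721/72929) = 1/(-49222354/72929) = -72929/49222354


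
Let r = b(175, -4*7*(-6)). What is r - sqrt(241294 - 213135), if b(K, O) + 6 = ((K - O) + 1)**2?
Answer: 58 - sqrt(28159) ≈ -109.81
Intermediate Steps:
b(K, O) = -6 + (1 + K - O)**2 (b(K, O) = -6 + ((K - O) + 1)**2 = -6 + (1 + K - O)**2)
r = 58 (r = -6 + (1 + 175 - (-4*7)*(-6))**2 = -6 + (1 + 175 - (-28)*(-6))**2 = -6 + (1 + 175 - 1*168)**2 = -6 + (1 + 175 - 168)**2 = -6 + 8**2 = -6 + 64 = 58)
r - sqrt(241294 - 213135) = 58 - sqrt(241294 - 213135) = 58 - sqrt(28159)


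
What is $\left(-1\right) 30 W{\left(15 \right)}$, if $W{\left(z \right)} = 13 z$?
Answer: $-5850$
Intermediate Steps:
$\left(-1\right) 30 W{\left(15 \right)} = \left(-1\right) 30 \cdot 13 \cdot 15 = \left(-30\right) 195 = -5850$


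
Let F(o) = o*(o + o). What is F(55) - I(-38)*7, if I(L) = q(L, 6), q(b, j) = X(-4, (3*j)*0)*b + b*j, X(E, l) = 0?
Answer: 7646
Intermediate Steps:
q(b, j) = b*j (q(b, j) = 0*b + b*j = 0 + b*j = b*j)
I(L) = 6*L (I(L) = L*6 = 6*L)
F(o) = 2*o**2 (F(o) = o*(2*o) = 2*o**2)
F(55) - I(-38)*7 = 2*55**2 - 6*(-38)*7 = 2*3025 - (-228)*7 = 6050 - 1*(-1596) = 6050 + 1596 = 7646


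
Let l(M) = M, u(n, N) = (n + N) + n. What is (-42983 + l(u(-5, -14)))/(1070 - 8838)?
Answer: 43007/7768 ≈ 5.5364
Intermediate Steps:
u(n, N) = N + 2*n (u(n, N) = (N + n) + n = N + 2*n)
(-42983 + l(u(-5, -14)))/(1070 - 8838) = (-42983 + (-14 + 2*(-5)))/(1070 - 8838) = (-42983 + (-14 - 10))/(-7768) = (-42983 - 24)*(-1/7768) = -43007*(-1/7768) = 43007/7768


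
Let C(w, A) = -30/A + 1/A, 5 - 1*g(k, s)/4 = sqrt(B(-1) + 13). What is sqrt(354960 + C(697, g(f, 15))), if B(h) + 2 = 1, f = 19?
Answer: sqrt(7099171 - 2839680*sqrt(3))/(2*sqrt(5 - 2*sqrt(3))) ≈ 595.78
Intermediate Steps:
B(h) = -1 (B(h) = -2 + 1 = -1)
g(k, s) = 20 - 8*sqrt(3) (g(k, s) = 20 - 4*sqrt(-1 + 13) = 20 - 8*sqrt(3))
C(w, A) = -29/A (C(w, A) = -30/A + 1/A = -29/A)
sqrt(354960 + C(697, g(f, 15))) = sqrt(354960 - 29/(20 - 8*sqrt(3)))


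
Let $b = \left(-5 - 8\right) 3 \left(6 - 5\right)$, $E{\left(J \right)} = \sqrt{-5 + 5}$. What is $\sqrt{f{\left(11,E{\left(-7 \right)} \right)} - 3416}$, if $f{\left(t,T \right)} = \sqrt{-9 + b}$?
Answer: $2 \sqrt{-854 + i \sqrt{3}} \approx 0.05927 + 58.447 i$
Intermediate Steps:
$E{\left(J \right)} = 0$ ($E{\left(J \right)} = \sqrt{0} = 0$)
$b = -39$ ($b = \left(-5 - 8\right) 3 \cdot 1 = \left(-13\right) 3 \cdot 1 = \left(-39\right) 1 = -39$)
$f{\left(t,T \right)} = 4 i \sqrt{3}$ ($f{\left(t,T \right)} = \sqrt{-9 - 39} = \sqrt{-48} = 4 i \sqrt{3}$)
$\sqrt{f{\left(11,E{\left(-7 \right)} \right)} - 3416} = \sqrt{4 i \sqrt{3} - 3416} = \sqrt{-3416 + 4 i \sqrt{3}}$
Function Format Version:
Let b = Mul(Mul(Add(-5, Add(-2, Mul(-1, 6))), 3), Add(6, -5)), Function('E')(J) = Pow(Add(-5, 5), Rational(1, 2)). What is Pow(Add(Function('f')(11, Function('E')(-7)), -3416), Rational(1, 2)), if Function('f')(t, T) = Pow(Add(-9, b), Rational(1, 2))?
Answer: Mul(2, Pow(Add(-854, Mul(I, Pow(3, Rational(1, 2)))), Rational(1, 2))) ≈ Add(0.059270, Mul(58.447, I))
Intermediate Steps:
Function('E')(J) = 0 (Function('E')(J) = Pow(0, Rational(1, 2)) = 0)
b = -39 (b = Mul(Mul(Add(-5, Add(-2, -6)), 3), 1) = Mul(Mul(Add(-5, -8), 3), 1) = Mul(Mul(-13, 3), 1) = Mul(-39, 1) = -39)
Function('f')(t, T) = Mul(4, I, Pow(3, Rational(1, 2))) (Function('f')(t, T) = Pow(Add(-9, -39), Rational(1, 2)) = Pow(-48, Rational(1, 2)) = Mul(4, I, Pow(3, Rational(1, 2))))
Pow(Add(Function('f')(11, Function('E')(-7)), -3416), Rational(1, 2)) = Pow(Add(Mul(4, I, Pow(3, Rational(1, 2))), -3416), Rational(1, 2)) = Pow(Add(-3416, Mul(4, I, Pow(3, Rational(1, 2)))), Rational(1, 2))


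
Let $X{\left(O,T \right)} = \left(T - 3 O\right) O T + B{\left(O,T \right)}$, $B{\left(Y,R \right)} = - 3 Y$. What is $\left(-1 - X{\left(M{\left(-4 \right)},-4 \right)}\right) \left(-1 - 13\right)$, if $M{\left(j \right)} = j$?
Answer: $1974$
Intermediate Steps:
$X{\left(O,T \right)} = - 3 O + O T \left(T - 3 O\right)$ ($X{\left(O,T \right)} = \left(T - 3 O\right) O T - 3 O = O \left(T - 3 O\right) T - 3 O = O T \left(T - 3 O\right) - 3 O = - 3 O + O T \left(T - 3 O\right)$)
$\left(-1 - X{\left(M{\left(-4 \right)},-4 \right)}\right) \left(-1 - 13\right) = \left(-1 - - 4 \left(-3 + \left(-4\right)^{2} - \left(-12\right) \left(-4\right)\right)\right) \left(-1 - 13\right) = \left(-1 - - 4 \left(-3 + 16 - 48\right)\right) \left(-14\right) = \left(-1 - \left(-4\right) \left(-35\right)\right) \left(-14\right) = \left(-1 - 140\right) \left(-14\right) = \left(-141\right) \left(-14\right) = 1974$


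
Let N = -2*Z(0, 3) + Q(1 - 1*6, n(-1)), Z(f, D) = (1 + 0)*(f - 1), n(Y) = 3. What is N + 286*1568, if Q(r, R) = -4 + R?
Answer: 448449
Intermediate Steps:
Z(f, D) = -1 + f (Z(f, D) = 1*(-1 + f) = -1 + f)
N = 1 (N = -2*(-1 + 0) + (-4 + 3) = -2*(-1) - 1 = 2 - 1 = 1)
N + 286*1568 = 1 + 286*1568 = 1 + 448448 = 448449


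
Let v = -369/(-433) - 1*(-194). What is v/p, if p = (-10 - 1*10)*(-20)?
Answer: 84371/173200 ≈ 0.48713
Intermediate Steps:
p = 400 (p = (-10 - 10)*(-20) = -20*(-20) = 400)
v = 84371/433 (v = -369*(-1/433) + 194 = 369/433 + 194 = 84371/433 ≈ 194.85)
v/p = (84371/433)/400 = (84371/433)*(1/400) = 84371/173200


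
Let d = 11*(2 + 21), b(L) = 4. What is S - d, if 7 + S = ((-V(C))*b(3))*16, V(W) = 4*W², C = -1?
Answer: -516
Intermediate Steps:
d = 253 (d = 11*23 = 253)
S = -263 (S = -7 + (-4*(-1)²*4)*16 = -7 + (-4*4)*16 = -7 + (-1*4*4)*16 = -7 - 4*4*16 = -7 - 16*16 = -7 - 256 = -263)
S - d = -263 - 1*253 = -263 - 253 = -516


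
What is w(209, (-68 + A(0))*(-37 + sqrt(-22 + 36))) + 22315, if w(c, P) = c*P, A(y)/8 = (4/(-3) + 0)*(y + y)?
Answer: 548159 - 14212*sqrt(14) ≈ 4.9498e+5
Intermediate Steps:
A(y) = -64*y/3 (A(y) = 8*((4/(-3) + 0)*(y + y)) = 8*((4*(-1/3) + 0)*(2*y)) = 8*((-4/3 + 0)*(2*y)) = 8*(-8*y/3) = -64*y/3)
w(c, P) = P*c
w(209, (-68 + A(0))*(-37 + sqrt(-22 + 36))) + 22315 = ((-68 - 64/3*0)*(-37 + sqrt(-22 + 36)))*209 + 22315 = ((-68 + 0)*(-37 + sqrt(14)))*209 + 22315 = -68*(-37 + sqrt(14))*209 + 22315 = (2516 - 68*sqrt(14))*209 + 22315 = (525844 - 14212*sqrt(14)) + 22315 = 548159 - 14212*sqrt(14)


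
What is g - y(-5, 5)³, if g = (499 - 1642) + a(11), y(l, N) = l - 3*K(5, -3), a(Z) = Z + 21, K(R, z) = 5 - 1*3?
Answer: 220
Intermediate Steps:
K(R, z) = 2 (K(R, z) = 5 - 3 = 2)
a(Z) = 21 + Z
y(l, N) = -6 + l (y(l, N) = l - 3*2 = l - 6 = -6 + l)
g = -1111 (g = (499 - 1642) + (21 + 11) = -1143 + 32 = -1111)
g - y(-5, 5)³ = -1111 - (-6 - 5)³ = -1111 - 1*(-11)³ = -1111 - 1*(-1331) = -1111 + 1331 = 220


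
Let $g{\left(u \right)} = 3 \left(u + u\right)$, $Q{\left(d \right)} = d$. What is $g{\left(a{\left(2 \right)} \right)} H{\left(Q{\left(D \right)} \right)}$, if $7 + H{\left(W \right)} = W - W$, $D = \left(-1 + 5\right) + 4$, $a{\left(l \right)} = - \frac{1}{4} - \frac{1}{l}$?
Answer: $\frac{63}{2} \approx 31.5$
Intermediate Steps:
$a{\left(l \right)} = - \frac{1}{4} - \frac{1}{l}$ ($a{\left(l \right)} = \left(-1\right) \frac{1}{4} - \frac{1}{l} = - \frac{1}{4} - \frac{1}{l}$)
$D = 8$ ($D = 4 + 4 = 8$)
$g{\left(u \right)} = 6 u$ ($g{\left(u \right)} = 3 \cdot 2 u = 6 u$)
$H{\left(W \right)} = -7$ ($H{\left(W \right)} = -7 + \left(W - W\right) = -7 + 0 = -7$)
$g{\left(a{\left(2 \right)} \right)} H{\left(Q{\left(D \right)} \right)} = 6 \frac{-4 - 2}{4 \cdot 2} \left(-7\right) = 6 \cdot \frac{1}{4} \cdot \frac{1}{2} \left(-4 - 2\right) \left(-7\right) = 6 \cdot \frac{1}{4} \cdot \frac{1}{2} \left(-6\right) \left(-7\right) = 6 \left(- \frac{3}{4}\right) \left(-7\right) = \left(- \frac{9}{2}\right) \left(-7\right) = \frac{63}{2}$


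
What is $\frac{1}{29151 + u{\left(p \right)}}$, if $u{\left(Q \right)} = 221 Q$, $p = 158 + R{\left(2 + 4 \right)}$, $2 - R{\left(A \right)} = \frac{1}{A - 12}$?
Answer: $\frac{6}{387287} \approx 1.5492 \cdot 10^{-5}$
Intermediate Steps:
$R{\left(A \right)} = 2 - \frac{1}{-12 + A}$ ($R{\left(A \right)} = 2 - \frac{1}{A - 12} = 2 - \frac{1}{-12 + A}$)
$p = \frac{961}{6}$ ($p = 158 + \frac{-25 + 2 \left(2 + 4\right)}{-12 + \left(2 + 4\right)} = 158 + \frac{-25 + 2 \cdot 6}{-12 + 6} = 158 + \frac{-25 + 12}{-6} = 158 - - \frac{13}{6} = 158 + \frac{13}{6} = \frac{961}{6} \approx 160.17$)
$\frac{1}{29151 + u{\left(p \right)}} = \frac{1}{29151 + 221 \cdot \frac{961}{6}} = \frac{1}{29151 + \frac{212381}{6}} = \frac{1}{\frac{387287}{6}} = \frac{6}{387287}$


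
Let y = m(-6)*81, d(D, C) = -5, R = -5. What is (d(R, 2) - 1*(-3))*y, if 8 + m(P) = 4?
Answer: 648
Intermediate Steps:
m(P) = -4 (m(P) = -8 + 4 = -4)
y = -324 (y = -4*81 = -324)
(d(R, 2) - 1*(-3))*y = (-5 - 1*(-3))*(-324) = (-5 + 3)*(-324) = -2*(-324) = 648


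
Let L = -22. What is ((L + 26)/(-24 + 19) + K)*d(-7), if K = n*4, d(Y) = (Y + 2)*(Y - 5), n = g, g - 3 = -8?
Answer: -1248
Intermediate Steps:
g = -5 (g = 3 - 8 = -5)
n = -5
d(Y) = (-5 + Y)*(2 + Y) (d(Y) = (2 + Y)*(-5 + Y) = (-5 + Y)*(2 + Y))
K = -20 (K = -5*4 = -20)
((L + 26)/(-24 + 19) + K)*d(-7) = ((-22 + 26)/(-24 + 19) - 20)*(-10 + (-7)² - 3*(-7)) = (4/(-5) - 20)*(-10 + 49 + 21) = (4*(-⅕) - 20)*60 = (-⅘ - 20)*60 = -104/5*60 = -1248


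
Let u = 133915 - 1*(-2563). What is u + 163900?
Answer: 300378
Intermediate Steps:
u = 136478 (u = 133915 + 2563 = 136478)
u + 163900 = 136478 + 163900 = 300378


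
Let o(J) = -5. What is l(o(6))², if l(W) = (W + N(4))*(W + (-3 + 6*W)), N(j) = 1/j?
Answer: 130321/4 ≈ 32580.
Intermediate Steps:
l(W) = (-3 + 7*W)*(¼ + W) (l(W) = (W + 1/4)*(W + (-3 + 6*W)) = (W + ¼)*(-3 + 7*W) = (¼ + W)*(-3 + 7*W) = (-3 + 7*W)*(¼ + W))
l(o(6))² = (-¾ + 7*(-5)² - 5/4*(-5))² = (-¾ + 7*25 + 25/4)² = (-¾ + 175 + 25/4)² = (361/2)² = 130321/4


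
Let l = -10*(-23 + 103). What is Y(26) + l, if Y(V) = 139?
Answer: -661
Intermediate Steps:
l = -800 (l = -10*80 = -800)
Y(26) + l = 139 - 800 = -661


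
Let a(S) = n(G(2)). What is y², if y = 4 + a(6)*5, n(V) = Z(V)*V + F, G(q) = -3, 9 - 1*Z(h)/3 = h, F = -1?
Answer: 292681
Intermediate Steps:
Z(h) = 27 - 3*h
n(V) = -1 + V*(27 - 3*V) (n(V) = (27 - 3*V)*V - 1 = V*(27 - 3*V) - 1 = -1 + V*(27 - 3*V))
a(S) = -109 (a(S) = -1 - 3*(-3)*(-9 - 3) = -1 - 3*(-3)*(-12) = -1 - 108 = -109)
y = -541 (y = 4 - 109*5 = 4 - 545 = -541)
y² = (-541)² = 292681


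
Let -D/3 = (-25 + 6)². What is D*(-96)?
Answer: 103968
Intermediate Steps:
D = -1083 (D = -3*(-25 + 6)² = -3*(-19)² = -3*361 = -1083)
D*(-96) = -1083*(-96) = 103968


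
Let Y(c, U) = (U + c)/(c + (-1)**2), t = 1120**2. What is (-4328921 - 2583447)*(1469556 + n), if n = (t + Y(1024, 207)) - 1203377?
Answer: -10773580170723808/1025 ≈ -1.0511e+13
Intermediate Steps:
t = 1254400
Y(c, U) = (U + c)/(1 + c) (Y(c, U) = (U + c)/(c + 1) = (U + c)/(1 + c))
n = 52299806/1025 (n = (1254400 + (207 + 1024)/(1 + 1024)) - 1203377 = (1254400 + 1231/1025) - 1203377 = 1285761231/1025 - 1203377 = 52299806/1025 ≈ 51024.)
(-4328921 - 2583447)*(1469556 + n) = (-4328921 - 2583447)*(1469556 + 52299806/1025) = -6912368*1558594706/1025 = -10773580170723808/1025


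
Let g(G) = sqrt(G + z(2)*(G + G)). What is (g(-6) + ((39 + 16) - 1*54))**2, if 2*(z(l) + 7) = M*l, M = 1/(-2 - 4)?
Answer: 81 + 8*sqrt(5) ≈ 98.889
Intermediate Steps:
M = -1/6 (M = 1/(-6) = -1/6 ≈ -0.16667)
z(l) = -7 - l/12 (z(l) = -7 + (-l/6)/2 = -7 - l/12)
g(G) = 2*sqrt(30)*sqrt(-G)/3 (g(G) = sqrt(G + (-7 - 1/12*2)*(G + G)) = sqrt(G + (-7 - 1/6)*(2*G)) = sqrt(G - 43*G/3) = sqrt(-40*G/3) = 2*sqrt(30)*sqrt(-G)/3)
(g(-6) + ((39 + 16) - 1*54))**2 = (2*sqrt(30)*sqrt(-1*(-6))/3 + ((39 + 16) - 1*54))**2 = (2*sqrt(30)*sqrt(6)/3 + (55 - 54))**2 = (4*sqrt(5) + 1)**2 = (1 + 4*sqrt(5))**2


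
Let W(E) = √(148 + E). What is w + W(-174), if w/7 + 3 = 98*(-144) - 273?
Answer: -100716 + I*√26 ≈ -1.0072e+5 + 5.099*I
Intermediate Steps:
w = -100716 (w = -21 + 7*(98*(-144) - 273) = -21 + 7*(-14112 - 273) = -21 + 7*(-14385) = -21 - 100695 = -100716)
w + W(-174) = -100716 + √(148 - 174) = -100716 + √(-26) = -100716 + I*√26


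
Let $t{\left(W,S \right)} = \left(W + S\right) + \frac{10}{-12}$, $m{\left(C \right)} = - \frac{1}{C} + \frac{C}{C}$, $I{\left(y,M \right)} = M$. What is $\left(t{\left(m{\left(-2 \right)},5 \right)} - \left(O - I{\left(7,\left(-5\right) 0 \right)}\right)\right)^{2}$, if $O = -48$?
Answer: $\frac{25921}{9} \approx 2880.1$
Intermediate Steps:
$m{\left(C \right)} = 1 - \frac{1}{C}$ ($m{\left(C \right)} = - \frac{1}{C} + 1 = 1 - \frac{1}{C}$)
$t{\left(W,S \right)} = - \frac{5}{6} + S + W$ ($t{\left(W,S \right)} = \left(S + W\right) + 10 \left(- \frac{1}{12}\right) = \left(S + W\right) - \frac{5}{6} = - \frac{5}{6} + S + W$)
$\left(t{\left(m{\left(-2 \right)},5 \right)} - \left(O - I{\left(7,\left(-5\right) 0 \right)}\right)\right)^{2} = \left(\left(- \frac{5}{6} + 5 + \frac{-1 - 2}{-2}\right) - -48\right)^{2} = \left(\left(- \frac{5}{6} + 5 - - \frac{3}{2}\right) + \left(0 + 48\right)\right)^{2} = \left(\left(- \frac{5}{6} + 5 + \frac{3}{2}\right) + 48\right)^{2} = \left(\frac{17}{3} + 48\right)^{2} = \left(\frac{161}{3}\right)^{2} = \frac{25921}{9}$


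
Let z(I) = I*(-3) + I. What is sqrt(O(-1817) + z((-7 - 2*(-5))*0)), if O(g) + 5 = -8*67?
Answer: I*sqrt(541) ≈ 23.259*I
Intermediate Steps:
O(g) = -541 (O(g) = -5 - 8*67 = -5 - 536 = -541)
z(I) = -2*I (z(I) = -3*I + I = -2*I)
sqrt(O(-1817) + z((-7 - 2*(-5))*0)) = sqrt(-541 - 2*(-7 - 2*(-5))*0) = sqrt(-541 - 2*(-7 + 10)*0) = sqrt(-541 - 6*0) = sqrt(-541 - 2*0) = sqrt(-541 + 0) = sqrt(-541) = I*sqrt(541)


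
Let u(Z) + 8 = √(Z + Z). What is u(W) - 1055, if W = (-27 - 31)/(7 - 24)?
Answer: -1063 + 2*√493/17 ≈ -1060.4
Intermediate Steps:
W = 58/17 (W = -58/(-17) = -58*(-1/17) = 58/17 ≈ 3.4118)
u(Z) = -8 + √2*√Z (u(Z) = -8 + √(Z + Z) = -8 + √(2*Z) = -8 + √2*√Z)
u(W) - 1055 = (-8 + √2*√(58/17)) - 1055 = (-8 + √2*(√986/17)) - 1055 = (-8 + 2*√493/17) - 1055 = -1063 + 2*√493/17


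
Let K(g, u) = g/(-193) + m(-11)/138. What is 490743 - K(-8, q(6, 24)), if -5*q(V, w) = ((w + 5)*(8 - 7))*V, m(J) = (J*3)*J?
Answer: 4356792633/8878 ≈ 4.9074e+5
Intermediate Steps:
m(J) = 3*J² (m(J) = (3*J)*J = 3*J²)
q(V, w) = -V*(5 + w)/5 (q(V, w) = -(w + 5)*(8 - 7)*V/5 = -(5 + w)*1*V/5 = -(5 + w)*V/5 = -V*(5 + w)/5)
K(g, u) = 121/46 - g/193 (K(g, u) = g/(-193) + (3*(-11)²)/138 = g*(-1/193) + (3*121)*(1/138) = -g/193 + 363*(1/138) = -g/193 + 121/46 = 121/46 - g/193)
490743 - K(-8, q(6, 24)) = 490743 - (121/46 - 1/193*(-8)) = 490743 - (121/46 + 8/193) = 490743 - 1*23721/8878 = 490743 - 23721/8878 = 4356792633/8878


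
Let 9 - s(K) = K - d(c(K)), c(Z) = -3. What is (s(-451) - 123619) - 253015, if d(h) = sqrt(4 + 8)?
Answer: -376174 + 2*sqrt(3) ≈ -3.7617e+5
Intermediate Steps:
d(h) = 2*sqrt(3) (d(h) = sqrt(12) = 2*sqrt(3))
s(K) = 9 - K + 2*sqrt(3) (s(K) = 9 - (K - 2*sqrt(3)) = 9 + (-K + 2*sqrt(3)) = 9 - K + 2*sqrt(3))
(s(-451) - 123619) - 253015 = ((9 - 1*(-451) + 2*sqrt(3)) - 123619) - 253015 = ((9 + 451 + 2*sqrt(3)) - 123619) - 253015 = ((460 + 2*sqrt(3)) - 123619) - 253015 = (-123159 + 2*sqrt(3)) - 253015 = -376174 + 2*sqrt(3)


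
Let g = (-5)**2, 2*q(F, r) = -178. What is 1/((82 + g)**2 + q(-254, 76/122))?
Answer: 1/11360 ≈ 8.8028e-5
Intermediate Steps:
q(F, r) = -89 (q(F, r) = (1/2)*(-178) = -89)
g = 25
1/((82 + g)**2 + q(-254, 76/122)) = 1/((82 + 25)**2 - 89) = 1/(107**2 - 89) = 1/(11449 - 89) = 1/11360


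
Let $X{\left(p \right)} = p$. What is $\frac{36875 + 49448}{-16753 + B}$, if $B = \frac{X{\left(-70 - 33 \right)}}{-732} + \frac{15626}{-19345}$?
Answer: $- \frac{1222380294420}{237240972317} \approx -5.1525$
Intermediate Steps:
$B = - \frac{9445697}{14160540}$ ($B = \frac{-70 - 33}{-732} + \frac{15626}{-19345} = \left(-103\right) \left(- \frac{1}{732}\right) + 15626 \left(- \frac{1}{19345}\right) = \frac{103}{732} - \frac{15626}{19345} = - \frac{9445697}{14160540} \approx -0.66704$)
$\frac{36875 + 49448}{-16753 + B} = \frac{36875 + 49448}{-16753 - \frac{9445697}{14160540}} = \frac{86323}{- \frac{237240972317}{14160540}} = 86323 \left(- \frac{14160540}{237240972317}\right) = - \frac{1222380294420}{237240972317}$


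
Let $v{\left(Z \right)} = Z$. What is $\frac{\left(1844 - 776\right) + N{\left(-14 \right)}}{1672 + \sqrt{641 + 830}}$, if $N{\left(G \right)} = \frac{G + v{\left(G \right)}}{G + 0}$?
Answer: $\frac{1789040}{2794113} - \frac{1070 \sqrt{1471}}{2794113} \approx 0.6256$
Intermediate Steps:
$N{\left(G \right)} = 2$ ($N{\left(G \right)} = \frac{G + G}{G + 0} = \frac{2 G}{G} = 2$)
$\frac{\left(1844 - 776\right) + N{\left(-14 \right)}}{1672 + \sqrt{641 + 830}} = \frac{\left(1844 - 776\right) + 2}{1672 + \sqrt{641 + 830}} = \frac{1068 + 2}{1672 + \sqrt{1471}} = \frac{1070}{1672 + \sqrt{1471}}$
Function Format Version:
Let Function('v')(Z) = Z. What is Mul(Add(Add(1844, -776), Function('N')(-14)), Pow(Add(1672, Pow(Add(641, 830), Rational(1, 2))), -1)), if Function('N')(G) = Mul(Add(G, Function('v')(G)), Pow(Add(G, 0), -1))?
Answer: Add(Rational(1789040, 2794113), Mul(Rational(-1070, 2794113), Pow(1471, Rational(1, 2)))) ≈ 0.62560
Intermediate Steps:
Function('N')(G) = 2 (Function('N')(G) = Mul(Add(G, G), Pow(Add(G, 0), -1)) = Mul(Mul(2, G), Pow(G, -1)) = 2)
Mul(Add(Add(1844, -776), Function('N')(-14)), Pow(Add(1672, Pow(Add(641, 830), Rational(1, 2))), -1)) = Mul(Add(Add(1844, -776), 2), Pow(Add(1672, Pow(Add(641, 830), Rational(1, 2))), -1)) = Mul(Add(1068, 2), Pow(Add(1672, Pow(1471, Rational(1, 2))), -1)) = Mul(1070, Pow(Add(1672, Pow(1471, Rational(1, 2))), -1))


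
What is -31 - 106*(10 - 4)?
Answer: -667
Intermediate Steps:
-31 - 106*(10 - 4) = -31 - 106*6 = -31 - 636 = -667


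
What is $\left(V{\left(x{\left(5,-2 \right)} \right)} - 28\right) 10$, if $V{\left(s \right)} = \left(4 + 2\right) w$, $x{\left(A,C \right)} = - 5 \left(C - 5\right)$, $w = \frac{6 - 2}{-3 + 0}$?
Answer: $-360$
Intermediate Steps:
$w = - \frac{4}{3}$ ($w = \frac{4}{-3} = 4 \left(- \frac{1}{3}\right) = - \frac{4}{3} \approx -1.3333$)
$x{\left(A,C \right)} = 25 - 5 C$ ($x{\left(A,C \right)} = - 5 \left(-5 + C\right) = 25 - 5 C$)
$V{\left(s \right)} = -8$ ($V{\left(s \right)} = \left(4 + 2\right) \left(- \frac{4}{3}\right) = 6 \left(- \frac{4}{3}\right) = -8$)
$\left(V{\left(x{\left(5,-2 \right)} \right)} - 28\right) 10 = \left(-8 - 28\right) 10 = \left(-36\right) 10 = -360$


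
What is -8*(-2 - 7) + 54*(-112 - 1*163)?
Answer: -14778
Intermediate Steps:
-8*(-2 - 7) + 54*(-112 - 1*163) = -8*(-9) + 54*(-112 - 163) = 72 + 54*(-275) = 72 - 14850 = -14778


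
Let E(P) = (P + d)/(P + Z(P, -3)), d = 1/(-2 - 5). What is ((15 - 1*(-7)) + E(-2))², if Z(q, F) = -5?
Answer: 1194649/2401 ≈ 497.56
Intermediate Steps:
d = -⅐ (d = 1/(-7) = -⅐ ≈ -0.14286)
E(P) = (-⅐ + P)/(-5 + P) (E(P) = (P - ⅐)/(P - 5) = (-⅐ + P)/(-5 + P))
((15 - 1*(-7)) + E(-2))² = ((15 - 1*(-7)) + (-⅐ - 2)/(-5 - 2))² = ((15 + 7) - 15/7/(-7))² = (22 - ⅐*(-15/7))² = (22 + 15/49)² = (1093/49)² = 1194649/2401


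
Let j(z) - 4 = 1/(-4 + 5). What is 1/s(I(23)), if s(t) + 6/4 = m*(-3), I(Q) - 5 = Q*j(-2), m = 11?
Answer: -2/69 ≈ -0.028986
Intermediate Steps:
j(z) = 5 (j(z) = 4 + 1/(-4 + 5) = 4 + 1/1 = 4 + 1 = 5)
I(Q) = 5 + 5*Q (I(Q) = 5 + Q*5 = 5 + 5*Q)
s(t) = -69/2 (s(t) = -3/2 + 11*(-3) = -3/2 - 33 = -69/2)
1/s(I(23)) = 1/(-69/2) = -2/69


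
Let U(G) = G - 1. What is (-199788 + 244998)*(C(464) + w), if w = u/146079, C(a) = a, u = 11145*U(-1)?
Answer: 340372858540/16231 ≈ 2.0971e+7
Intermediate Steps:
U(G) = -1 + G
u = -22290 (u = 11145*(-1 - 1) = 11145*(-2) = -22290)
w = -7430/48693 (w = -22290/146079 = -22290*1/146079 = -7430/48693 ≈ -0.15259)
(-199788 + 244998)*(C(464) + w) = (-199788 + 244998)*(464 - 7430/48693) = 45210*(22586122/48693) = 340372858540/16231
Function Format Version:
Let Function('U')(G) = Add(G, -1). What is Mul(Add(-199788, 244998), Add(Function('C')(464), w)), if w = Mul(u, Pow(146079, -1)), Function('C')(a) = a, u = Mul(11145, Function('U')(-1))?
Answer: Rational(340372858540, 16231) ≈ 2.0971e+7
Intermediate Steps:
Function('U')(G) = Add(-1, G)
u = -22290 (u = Mul(11145, Add(-1, -1)) = Mul(11145, -2) = -22290)
w = Rational(-7430, 48693) (w = Mul(-22290, Pow(146079, -1)) = Mul(-22290, Rational(1, 146079)) = Rational(-7430, 48693) ≈ -0.15259)
Mul(Add(-199788, 244998), Add(Function('C')(464), w)) = Mul(Add(-199788, 244998), Add(464, Rational(-7430, 48693))) = Mul(45210, Rational(22586122, 48693)) = Rational(340372858540, 16231)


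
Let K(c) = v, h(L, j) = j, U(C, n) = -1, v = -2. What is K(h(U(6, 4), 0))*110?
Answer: -220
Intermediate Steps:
K(c) = -2
K(h(U(6, 4), 0))*110 = -2*110 = -220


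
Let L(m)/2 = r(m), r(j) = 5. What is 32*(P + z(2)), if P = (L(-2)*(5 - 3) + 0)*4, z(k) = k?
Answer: 2624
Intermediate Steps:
L(m) = 10 (L(m) = 2*5 = 10)
P = 80 (P = (10*(5 - 3) + 0)*4 = (10*2 + 0)*4 = (20 + 0)*4 = 20*4 = 80)
32*(P + z(2)) = 32*(80 + 2) = 32*82 = 2624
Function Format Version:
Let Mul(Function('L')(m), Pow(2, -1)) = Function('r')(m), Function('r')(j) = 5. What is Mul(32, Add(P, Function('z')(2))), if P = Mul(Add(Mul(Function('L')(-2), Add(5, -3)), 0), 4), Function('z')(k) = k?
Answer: 2624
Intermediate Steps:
Function('L')(m) = 10 (Function('L')(m) = Mul(2, 5) = 10)
P = 80 (P = Mul(Add(Mul(10, Add(5, -3)), 0), 4) = Mul(Add(Mul(10, 2), 0), 4) = Mul(Add(20, 0), 4) = Mul(20, 4) = 80)
Mul(32, Add(P, Function('z')(2))) = Mul(32, Add(80, 2)) = Mul(32, 82) = 2624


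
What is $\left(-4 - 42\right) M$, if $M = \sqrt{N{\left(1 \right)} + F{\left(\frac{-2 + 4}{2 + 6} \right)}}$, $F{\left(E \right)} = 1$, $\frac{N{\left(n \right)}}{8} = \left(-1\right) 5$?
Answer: $- 46 i \sqrt{39} \approx - 287.27 i$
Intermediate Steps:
$N{\left(n \right)} = -40$ ($N{\left(n \right)} = 8 \left(\left(-1\right) 5\right) = 8 \left(-5\right) = -40$)
$M = i \sqrt{39}$ ($M = \sqrt{-40 + 1} = \sqrt{-39} = i \sqrt{39} \approx 6.245 i$)
$\left(-4 - 42\right) M = \left(-4 - 42\right) i \sqrt{39} = - 46 i \sqrt{39}$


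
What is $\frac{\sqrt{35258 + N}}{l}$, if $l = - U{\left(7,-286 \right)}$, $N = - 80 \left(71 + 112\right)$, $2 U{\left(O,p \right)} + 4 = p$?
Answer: $\frac{13 \sqrt{122}}{145} \approx 0.99027$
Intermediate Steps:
$U{\left(O,p \right)} = -2 + \frac{p}{2}$
$N = -14640$ ($N = \left(-80\right) 183 = -14640$)
$l = 145$ ($l = - (-2 + \frac{1}{2} \left(-286\right)) = - (-2 - 143) = \left(-1\right) \left(-145\right) = 145$)
$\frac{\sqrt{35258 + N}}{l} = \frac{\sqrt{35258 - 14640}}{145} = \sqrt{20618} \cdot \frac{1}{145} = 13 \sqrt{122} \cdot \frac{1}{145} = \frac{13 \sqrt{122}}{145}$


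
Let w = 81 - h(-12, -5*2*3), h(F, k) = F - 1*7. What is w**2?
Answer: 10000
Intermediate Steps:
h(F, k) = -7 + F (h(F, k) = F - 7 = -7 + F)
w = 100 (w = 81 - (-7 - 12) = 81 - 1*(-19) = 81 + 19 = 100)
w**2 = 100**2 = 10000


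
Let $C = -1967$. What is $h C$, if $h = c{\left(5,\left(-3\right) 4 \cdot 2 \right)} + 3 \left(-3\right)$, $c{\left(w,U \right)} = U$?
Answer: $64911$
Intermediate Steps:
$h = -33$ ($h = \left(-3\right) 4 \cdot 2 + 3 \left(-3\right) = \left(-12\right) 2 - 9 = -24 - 9 = -33$)
$h C = \left(-33\right) \left(-1967\right) = 64911$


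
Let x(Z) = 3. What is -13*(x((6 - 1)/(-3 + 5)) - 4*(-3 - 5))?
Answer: -455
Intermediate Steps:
-13*(x((6 - 1)/(-3 + 5)) - 4*(-3 - 5)) = -13*(3 - 4*(-3 - 5)) = -13*(3 - 4*(-8)) = -13*(3 + 32) = -13*35 = -455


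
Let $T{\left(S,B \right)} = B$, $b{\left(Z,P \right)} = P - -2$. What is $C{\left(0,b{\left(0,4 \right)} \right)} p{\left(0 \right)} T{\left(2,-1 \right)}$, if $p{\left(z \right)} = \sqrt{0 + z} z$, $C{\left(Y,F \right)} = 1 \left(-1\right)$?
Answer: $0$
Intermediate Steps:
$b{\left(Z,P \right)} = 2 + P$ ($b{\left(Z,P \right)} = P + 2 = 2 + P$)
$C{\left(Y,F \right)} = -1$
$p{\left(z \right)} = z^{\frac{3}{2}}$ ($p{\left(z \right)} = \sqrt{z} z = z^{\frac{3}{2}}$)
$C{\left(0,b{\left(0,4 \right)} \right)} p{\left(0 \right)} T{\left(2,-1 \right)} = - 0^{\frac{3}{2}} \left(-1\right) = \left(-1\right) 0 \left(-1\right) = 0 \left(-1\right) = 0$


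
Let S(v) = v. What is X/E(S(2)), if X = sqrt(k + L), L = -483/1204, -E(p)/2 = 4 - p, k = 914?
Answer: -sqrt(6756977)/344 ≈ -7.5564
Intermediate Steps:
E(p) = -8 + 2*p (E(p) = -2*(4 - p) = -8 + 2*p)
L = -69/172 (L = -483*1/1204 = -69/172 ≈ -0.40116)
X = sqrt(6756977)/86 (X = sqrt(914 - 69/172) = sqrt(157139/172) = sqrt(6756977)/86 ≈ 30.226)
X/E(S(2)) = (sqrt(6756977)/86)/(-8 + 2*2) = (sqrt(6756977)/86)/(-8 + 4) = (sqrt(6756977)/86)/(-4) = (sqrt(6756977)/86)*(-1/4) = -sqrt(6756977)/344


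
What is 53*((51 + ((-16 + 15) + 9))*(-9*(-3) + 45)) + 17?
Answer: 225161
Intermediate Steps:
53*((51 + ((-16 + 15) + 9))*(-9*(-3) + 45)) + 17 = 53*((51 + (-1 + 9))*(27 + 45)) + 17 = 53*((51 + 8)*72) + 17 = 53*(59*72) + 17 = 53*4248 + 17 = 225144 + 17 = 225161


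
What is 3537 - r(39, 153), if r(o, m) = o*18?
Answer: 2835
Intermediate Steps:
r(o, m) = 18*o
3537 - r(39, 153) = 3537 - 18*39 = 3537 - 1*702 = 3537 - 702 = 2835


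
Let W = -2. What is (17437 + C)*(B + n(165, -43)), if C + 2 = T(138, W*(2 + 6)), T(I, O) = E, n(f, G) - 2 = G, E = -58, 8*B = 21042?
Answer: 179973589/4 ≈ 4.4993e+7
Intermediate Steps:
B = 10521/4 (B = (⅛)*21042 = 10521/4 ≈ 2630.3)
n(f, G) = 2 + G
T(I, O) = -58
C = -60 (C = -2 - 58 = -60)
(17437 + C)*(B + n(165, -43)) = (17437 - 60)*(10521/4 + (2 - 43)) = 17377*(10521/4 - 41) = 17377*(10357/4) = 179973589/4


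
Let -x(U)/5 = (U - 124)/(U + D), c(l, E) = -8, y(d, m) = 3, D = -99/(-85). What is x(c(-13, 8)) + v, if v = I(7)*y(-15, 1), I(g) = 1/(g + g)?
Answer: -15993/166 ≈ -96.343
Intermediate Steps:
D = 99/85 (D = -99*(-1/85) = 99/85 ≈ 1.1647)
I(g) = 1/(2*g)
x(U) = -5*(-124 + U)/(99/85 + U) (x(U) = -5*(U - 124)/(U + 99/85) = -5*(-124 + U)/(99/85 + U))
v = 3/14 (v = ((½)/7)*3 = ((½)*(⅐))*3 = (1/14)*3 = 3/14 ≈ 0.21429)
x(c(-13, 8)) + v = 425*(124 - 1*(-8))/(99 + 85*(-8)) + 3/14 = 425*(124 + 8)/(99 - 680) + 3/14 = 425*132/(-581) + 3/14 = 425*(-1/581)*132 + 3/14 = -56100/581 + 3/14 = -15993/166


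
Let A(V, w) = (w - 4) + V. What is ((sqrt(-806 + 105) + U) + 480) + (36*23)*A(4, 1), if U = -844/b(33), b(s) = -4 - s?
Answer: 49240/37 + I*sqrt(701) ≈ 1330.8 + 26.476*I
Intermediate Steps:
A(V, w) = -4 + V + w (A(V, w) = (-4 + w) + V = -4 + V + w)
U = 844/37 (U = -844/(-4 - 1*33) = -844/(-4 - 33) = -844/(-37) = -844*(-1/37) = 844/37 ≈ 22.811)
((sqrt(-806 + 105) + U) + 480) + (36*23)*A(4, 1) = ((sqrt(-806 + 105) + 844/37) + 480) + (36*23)*(-4 + 4 + 1) = ((sqrt(-701) + 844/37) + 480) + 828*1 = ((I*sqrt(701) + 844/37) + 480) + 828 = ((844/37 + I*sqrt(701)) + 480) + 828 = (18604/37 + I*sqrt(701)) + 828 = 49240/37 + I*sqrt(701)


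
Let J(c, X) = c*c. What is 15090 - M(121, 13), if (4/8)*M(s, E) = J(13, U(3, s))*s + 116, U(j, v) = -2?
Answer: -26040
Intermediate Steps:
J(c, X) = c²
M(s, E) = 232 + 338*s (M(s, E) = 2*(13²*s + 116) = 2*(169*s + 116) = 2*(116 + 169*s) = 232 + 338*s)
15090 - M(121, 13) = 15090 - (232 + 338*121) = 15090 - (232 + 40898) = 15090 - 1*41130 = 15090 - 41130 = -26040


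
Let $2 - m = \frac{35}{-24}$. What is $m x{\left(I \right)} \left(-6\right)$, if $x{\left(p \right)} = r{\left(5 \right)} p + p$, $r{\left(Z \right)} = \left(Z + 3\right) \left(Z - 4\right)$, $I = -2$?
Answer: $\frac{747}{2} \approx 373.5$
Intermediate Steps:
$r{\left(Z \right)} = \left(-4 + Z\right) \left(3 + Z\right)$ ($r{\left(Z \right)} = \left(3 + Z\right) \left(-4 + Z\right) = \left(-4 + Z\right) \left(3 + Z\right)$)
$m = \frac{83}{24}$ ($m = 2 - \frac{35}{-24} = 2 - 35 \left(- \frac{1}{24}\right) = 2 - - \frac{35}{24} = 2 + \frac{35}{24} = \frac{83}{24} \approx 3.4583$)
$x{\left(p \right)} = 9 p$ ($x{\left(p \right)} = \left(-12 + 5^{2} - 5\right) p + p = \left(-12 + 25 - 5\right) p + p = 8 p + p = 9 p$)
$m x{\left(I \right)} \left(-6\right) = \frac{83 \cdot 9 \left(-2\right)}{24} \left(-6\right) = \frac{83}{24} \left(-18\right) \left(-6\right) = \left(- \frac{249}{4}\right) \left(-6\right) = \frac{747}{2}$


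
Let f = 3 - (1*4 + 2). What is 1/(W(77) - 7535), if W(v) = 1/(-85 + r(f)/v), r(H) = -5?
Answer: -6550/49354327 ≈ -0.00013271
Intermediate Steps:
f = -3 (f = 3 - (4 + 2) = 3 - 1*6 = 3 - 6 = -3)
W(v) = 1/(-85 - 5/v)
1/(W(77) - 7535) = 1/(-1*77/(5 + 85*77) - 7535) = 1/(-1*77/(5 + 6545) - 7535) = 1/(-1*77/6550 - 7535) = 1/(-1*77*1/6550 - 7535) = 1/(-77/6550 - 7535) = 1/(-49354327/6550) = -6550/49354327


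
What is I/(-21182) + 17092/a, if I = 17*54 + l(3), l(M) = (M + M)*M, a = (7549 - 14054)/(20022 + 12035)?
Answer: -5803005166544/68894455 ≈ -84230.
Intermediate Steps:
a = -6505/32057 ≈ -0.20292
l(M) = 2*M**2 (l(M) = (2*M)*M = 2*M**2)
I = 936 (I = 17*54 + 2*3**2 = 918 + 2*9 = 918 + 18 = 936)
I/(-21182) + 17092/a = 936/(-21182) + 17092/(-6505/32057) = 936*(-1/21182) + 17092*(-32057/6505) = -468/10591 - 547918244/6505 = -5803005166544/68894455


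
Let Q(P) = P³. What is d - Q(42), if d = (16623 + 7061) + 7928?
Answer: -42476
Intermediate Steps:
d = 31612 (d = 23684 + 7928 = 31612)
d - Q(42) = 31612 - 1*42³ = 31612 - 1*74088 = 31612 - 74088 = -42476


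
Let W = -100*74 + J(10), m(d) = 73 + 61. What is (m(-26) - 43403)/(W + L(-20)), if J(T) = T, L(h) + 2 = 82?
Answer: 43269/7310 ≈ 5.9192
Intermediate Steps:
m(d) = 134
L(h) = 80 (L(h) = -2 + 82 = 80)
W = -7390 (W = -100*74 + 10 = -7400 + 10 = -7390)
(m(-26) - 43403)/(W + L(-20)) = (134 - 43403)/(-7390 + 80) = -43269/(-7310) = -43269*(-1/7310) = 43269/7310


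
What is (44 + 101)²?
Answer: 21025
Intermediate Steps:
(44 + 101)² = 145² = 21025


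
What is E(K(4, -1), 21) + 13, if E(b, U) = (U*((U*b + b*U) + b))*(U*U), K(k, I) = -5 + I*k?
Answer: -3583994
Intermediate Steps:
E(b, U) = U**3*(b + 2*U*b) (E(b, U) = (U*((U*b + U*b) + b))*U**2 = (U*(2*U*b + b))*U**2 = (U*(b + 2*U*b))*U**2 = U**3*(b + 2*U*b))
E(K(4, -1), 21) + 13 = (-5 - 1*4)*21**3*(1 + 2*21) + 13 = (-5 - 4)*9261*(1 + 42) + 13 = -9*9261*43 + 13 = -3584007 + 13 = -3583994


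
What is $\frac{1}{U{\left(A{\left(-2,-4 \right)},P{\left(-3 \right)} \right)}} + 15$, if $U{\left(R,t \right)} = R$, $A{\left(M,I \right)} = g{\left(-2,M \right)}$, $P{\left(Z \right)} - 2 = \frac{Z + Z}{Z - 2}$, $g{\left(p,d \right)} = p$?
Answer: $\frac{29}{2} \approx 14.5$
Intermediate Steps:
$P{\left(Z \right)} = 2 + \frac{2 Z}{-2 + Z}$ ($P{\left(Z \right)} = 2 + \frac{Z + Z}{Z - 2} = 2 + \frac{2 Z}{-2 + Z}$)
$A{\left(M,I \right)} = -2$
$\frac{1}{U{\left(A{\left(-2,-4 \right)},P{\left(-3 \right)} \right)}} + 15 = \frac{1}{-2} + 15 = - \frac{1}{2} + 15 = \frac{29}{2}$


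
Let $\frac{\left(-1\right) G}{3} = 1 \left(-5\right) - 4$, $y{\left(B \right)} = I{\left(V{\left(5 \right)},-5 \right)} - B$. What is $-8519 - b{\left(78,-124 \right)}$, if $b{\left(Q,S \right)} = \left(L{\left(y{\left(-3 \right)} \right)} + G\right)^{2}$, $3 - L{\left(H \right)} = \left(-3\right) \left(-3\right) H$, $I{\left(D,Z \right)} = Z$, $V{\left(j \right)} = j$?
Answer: $-10823$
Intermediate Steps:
$y{\left(B \right)} = -5 - B$
$L{\left(H \right)} = 3 - 9 H$ ($L{\left(H \right)} = 3 - \left(-3\right) \left(-3\right) H = 3 - 9 H$)
$G = 27$ ($G = - 3 \left(1 \left(-5\right) - 4\right) = - 3 \left(-5 - 4\right) = \left(-3\right) \left(-9\right) = 27$)
$b{\left(Q,S \right)} = 2304$ ($b{\left(Q,S \right)} = \left(\left(3 - 9 \left(-5 - -3\right)\right) + 27\right)^{2} = \left(\left(3 - 9 \left(-5 + 3\right)\right) + 27\right)^{2} = \left(\left(3 - -18\right) + 27\right)^{2} = \left(\left(3 + 18\right) + 27\right)^{2} = \left(21 + 27\right)^{2} = 48^{2} = 2304$)
$-8519 - b{\left(78,-124 \right)} = -8519 - 2304 = -10823$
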